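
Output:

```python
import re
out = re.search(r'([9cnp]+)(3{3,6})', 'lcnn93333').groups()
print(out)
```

The pattern matches one or more of one of [9cnp] (captured); then 3 to 6 of a literal '3' (captured).
Unlike `match`, `search` isn't anchored — it looks for the pattern anywhere in the string.
The match spans [1:9] → 'cnn93333'.
Captured: group 1 = 'cnn9', group 2 = '3333'.

('cnn9', '3333')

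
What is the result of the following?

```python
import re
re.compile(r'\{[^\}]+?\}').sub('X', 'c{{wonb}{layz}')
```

'cXX'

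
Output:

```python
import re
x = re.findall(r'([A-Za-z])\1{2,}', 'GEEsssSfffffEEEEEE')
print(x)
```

`\1` is not a pattern — it's the concrete string captured by group 1, re-applied verbatim.
One capturing group, so `findall` returns just the captured substring from each match — 3 in all.

['s', 'f', 'E']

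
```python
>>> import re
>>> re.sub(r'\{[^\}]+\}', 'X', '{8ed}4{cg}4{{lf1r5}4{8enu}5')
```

Matches: at [0:5] → '{8ed}'; at [6:10] → '{cg}'; at [11:19] → '{{lf1r5}'; at [20:26] → '{8enu}'.
Every occurrence is swapped for 'X'.

'X4X4X4X5'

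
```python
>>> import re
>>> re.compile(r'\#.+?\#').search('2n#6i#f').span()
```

(2, 6)

`re.search` tries every starting position until one works.
The match spans [2:6] → '#6i#'.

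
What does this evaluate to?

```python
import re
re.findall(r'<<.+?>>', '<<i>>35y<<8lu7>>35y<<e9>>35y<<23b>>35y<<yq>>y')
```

A non-greedy quantifier consumes as few characters as it can — just enough that the remainder of the pattern still matches from where it stops; whatever follows it matches normally.
`findall` yields the raw match text (5 of them) because the pattern has no groups.

['<<i>>', '<<8lu7>>', '<<e9>>', '<<23b>>', '<<yq>>']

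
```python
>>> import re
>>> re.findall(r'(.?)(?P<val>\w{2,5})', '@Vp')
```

[('@', 'Vp')]

Pattern: optionally any character (captured); then 2 to 5 of a word character (captured as 'val').
Scanning left to right: at [0:3] match '@Vp', groups = ('@', 'Vp').
With 2 capturing groups, `findall` returns a 2-tuple per match.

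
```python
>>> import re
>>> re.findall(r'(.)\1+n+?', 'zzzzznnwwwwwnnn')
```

['z', 'w']

The backreference `\1` re-matches whatever the first group consumed, character for character.
Matches: at [0:6] match 'zzzzzn', group 1 = 'z'; at [7:13] match 'wwwwwn', group 1 = 'w'.
One capturing group, so `findall` returns just the captured substring from each match — 2 in all.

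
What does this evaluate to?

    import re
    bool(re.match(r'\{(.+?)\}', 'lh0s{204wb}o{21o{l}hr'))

False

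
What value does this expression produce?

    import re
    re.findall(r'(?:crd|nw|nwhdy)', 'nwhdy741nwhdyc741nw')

['nw', 'nw', 'nw']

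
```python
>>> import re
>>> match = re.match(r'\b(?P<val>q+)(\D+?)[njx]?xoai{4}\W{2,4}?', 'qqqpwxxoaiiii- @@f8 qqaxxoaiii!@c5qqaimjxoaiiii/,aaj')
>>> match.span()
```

This matches a word boundary (`\b`, zero-width); then one or more of a literal 'q' (captured as 'val'); then one or more of a non-digit (lazy) (captured); then optionally one of [njx]; then the literal 'xoa', then exactly 4 of a literal 'i', then 2 to 4 of a non-word character (lazy).
Lazy quantifiers expand one character at a time until the remainder of the pattern can match.
`re.match` only tries the pattern at the start of the string.
The match spans [0:15] → 'qqqpwxxoaiiii- '.
Captured: group 1 = 'qqq', group 2 = 'pw'.

(0, 15)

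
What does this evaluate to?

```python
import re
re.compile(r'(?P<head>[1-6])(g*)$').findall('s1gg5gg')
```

Pattern: a character in [1-6] (captured as 'head'); then zero or more of a literal 'g' (captured); then anchored at the end.
Matches: at [4:7] match '5gg', groups = ('5', 'gg').
Multiple groups make `findall` return tuples — one 2-tuple for the one match.

[('5', 'gg')]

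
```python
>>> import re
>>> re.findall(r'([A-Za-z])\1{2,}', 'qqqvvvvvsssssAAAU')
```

['q', 'v', 's', 'A']

`\1` is not a pattern — it's the concrete string captured by group 1, re-applied verbatim.
`findall` collects group 1 from each match (4 total).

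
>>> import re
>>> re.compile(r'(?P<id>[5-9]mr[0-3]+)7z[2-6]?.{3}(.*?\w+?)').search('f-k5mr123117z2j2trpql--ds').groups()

The pattern matches a character in [5-9], then the literal 'mr', then one or more of a character in [0-3] (captured as 'id'); then the literal '7z', then optionally a character in [2-6], then exactly 3 of any character; then zero or more of any character (lazy), then one or more of a word character (lazy) (captured).
With the lazy modifier that quantifier settles for the fewest repetitions that let the rest of the pattern succeed (the atoms after it are unaffected and can still be greedy).
`re.search` scans for the first position where the pattern succeeds.
The match spans [3:18] → '5mr123117z2j2tr'.
Captured: group 1 = '5mr12311', group 2 = 'r'.

('5mr12311', 'r')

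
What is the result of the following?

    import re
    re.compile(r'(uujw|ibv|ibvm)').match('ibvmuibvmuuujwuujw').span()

The regex engine tests alternatives in the order written; an earlier branch that matches wins even if a later one would match more.
`re.match` won't scan ahead — the pattern has to work from the very first character.
The match spans [0:3] → 'ibv'.
Captured: group 1 = 'ibv'.

(0, 3)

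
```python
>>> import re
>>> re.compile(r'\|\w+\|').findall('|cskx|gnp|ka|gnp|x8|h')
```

['|cskx|', '|ka|', '|x8|']

With no groups in the pattern, `findall` gives back each whole match — 3 here.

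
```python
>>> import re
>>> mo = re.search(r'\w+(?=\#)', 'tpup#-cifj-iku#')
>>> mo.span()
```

(0, 4)

The `(?=…)`/`(?<=…)` assertion just peeks at neighbouring text; it doesn't advance the match position.
The match spans [0:4] → 'tpup'.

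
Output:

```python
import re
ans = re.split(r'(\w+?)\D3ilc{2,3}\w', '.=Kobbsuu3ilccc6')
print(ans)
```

['.=', 'Kobbsu', '']

Pattern: one or more of a word character (lazy) (captured); then a non-digit; then the literal '3il', then 2 to 3 of a literal 'c', then a word character.
Matches to split on: at [2:16] → 'Kobbsuu3ilccc6'.
Because the pattern has a capturing group, `split` also inserts each captured text between the pieces.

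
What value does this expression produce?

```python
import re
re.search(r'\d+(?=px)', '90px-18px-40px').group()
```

'90'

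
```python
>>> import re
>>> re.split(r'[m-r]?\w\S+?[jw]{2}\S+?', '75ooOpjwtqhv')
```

['', 'qhv']

Pattern: optionally a character in [m-r], then a word character; then one or more of a non-whitespace character (lazy); then exactly 2 of one of [jw], then one or more of a non-whitespace character (lazy).
Lazy quantifiers expand one character at a time until the remainder of the pattern can match.
Matches to split on: at [0:9] → '75ooOpjwt'.
Splitting on the pattern gives 2 pieces.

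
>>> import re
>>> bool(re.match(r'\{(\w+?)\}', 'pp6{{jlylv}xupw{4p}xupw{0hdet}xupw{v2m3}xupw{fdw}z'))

False

`re.match` won't scan ahead — the pattern has to work from the very first character.
Here position 0 doesn't satisfy it, so the call returns None, and `bool(None)` is False.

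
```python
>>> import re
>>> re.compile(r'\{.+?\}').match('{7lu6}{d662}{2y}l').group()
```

With `match`, the pattern is implicitly anchored at the beginning.
The match spans [0:6] → '{7lu6}'.

'{7lu6}'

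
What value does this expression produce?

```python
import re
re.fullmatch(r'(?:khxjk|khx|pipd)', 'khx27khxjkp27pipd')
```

None

For `fullmatch`, every character of the input must be accounted for by the pattern.
Here the pattern can't cover the whole string, so the call returns None.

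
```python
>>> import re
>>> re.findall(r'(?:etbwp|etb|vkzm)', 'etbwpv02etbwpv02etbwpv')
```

['etbwp', 'etbwp', 'etbwp']

`|` is ordered: at each position the engine commits to the first alternative that works.
Matches: at [0:5] → 'etbwp'; at [8:13] → 'etbwp'; at [16:21] → 'etbwp'.
With no groups in the pattern, `findall` gives back each whole match — 3 here.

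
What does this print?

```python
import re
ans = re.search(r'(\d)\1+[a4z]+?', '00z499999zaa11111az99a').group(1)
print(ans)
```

0

The match spans [0:3] → '00z'.
Captured: group 1 = '0'.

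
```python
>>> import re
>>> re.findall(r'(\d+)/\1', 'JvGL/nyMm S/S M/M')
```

With a single group, `findall` returns only what that group captured — 0 items.
Nothing in the string satisfies the pattern, so the list is empty.

[]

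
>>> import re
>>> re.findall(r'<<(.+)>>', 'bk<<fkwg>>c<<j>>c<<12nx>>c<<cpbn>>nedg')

['fkwg>>c<<j>>c<<12nx>>c<<cpbn']

`findall` collects group 1 from the one match (1 total).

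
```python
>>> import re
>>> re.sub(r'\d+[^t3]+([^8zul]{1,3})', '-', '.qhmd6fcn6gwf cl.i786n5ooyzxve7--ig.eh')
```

Pattern: one or more of a digit, then one or more of any character except [t3]; then 1 to 3 of any character except [8zul] (captured).
Matches: at [5:38] → '6fcn6gwf cl.i786n5ooyzxve7--ig.eh'.
Each match is replaced by '-'.

'.qhmd-'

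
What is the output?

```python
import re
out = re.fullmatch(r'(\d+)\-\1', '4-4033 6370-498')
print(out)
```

None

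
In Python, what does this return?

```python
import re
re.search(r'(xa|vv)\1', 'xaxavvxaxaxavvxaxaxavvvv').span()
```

(0, 4)

After group 1 captures some text, `\1` only succeeds where that same text appears again.
`re.search` tries every starting position until one works.
The match spans [0:4] → 'xaxa'.
Captured: group 1 = 'xa'.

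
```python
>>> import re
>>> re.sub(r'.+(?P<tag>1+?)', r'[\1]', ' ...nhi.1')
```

Pattern: one or more of any character; then one or more of a literal '1' (lazy) (captured as 'tag').
Matches: at [0:9] → ' ...nhi.1'.
`\1` in the replacement pulls in group 1's text for each match.

'[1]'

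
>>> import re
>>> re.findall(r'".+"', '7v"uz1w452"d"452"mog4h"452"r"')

['"uz1w452"d"452"mog4h"452"r"']

Walking the string: at [2:29] → '"uz1w452"d"452"mog4h"452"r"'.
Since nothing is captured, `findall` lists the 1 matched substring directly.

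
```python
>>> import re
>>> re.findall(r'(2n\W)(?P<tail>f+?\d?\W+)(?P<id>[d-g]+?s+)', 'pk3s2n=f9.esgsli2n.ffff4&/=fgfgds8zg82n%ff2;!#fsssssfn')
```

The pattern matches the literal '2n', then a non-word character (captured); then one or more of a literal 'f' (lazy), then optionally a digit, then one or more of a non-word character (captured as 'tail'); then one or more of a character in [d-g] (lazy), then one or more of a literal 's' (captured as 'id').
3 groups means each result is a tuple of 3 captured strings — 3 here.

[('2n=', 'f9.', 'es'), ('2n.', 'ffff4&/=', 'fgfgds'), ('2n%', 'ff2;!#', 'fsssss')]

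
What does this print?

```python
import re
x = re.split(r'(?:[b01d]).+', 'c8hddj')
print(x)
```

This matches one of [b01d] (non-capturing group); then one or more of any character.
Each match becomes a cut point; 2 segments remain.

['c8h', '']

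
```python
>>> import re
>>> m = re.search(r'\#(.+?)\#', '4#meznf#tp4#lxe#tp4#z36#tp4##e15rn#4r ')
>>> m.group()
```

'#meznf#'

`search` walks the string left to right and returns the first match it finds.
The match spans [1:8] → '#meznf#'.
Captured: group 1 = 'meznf'.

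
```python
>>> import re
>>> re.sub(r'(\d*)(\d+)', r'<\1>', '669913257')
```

'<66991325>'

The pattern matches zero or more of a digit (captured); then one or more of a digit (captured).
`\1` in the replacement pulls in group 1's text for each match.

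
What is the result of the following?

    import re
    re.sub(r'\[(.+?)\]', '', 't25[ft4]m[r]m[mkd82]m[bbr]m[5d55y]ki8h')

't25mmmmki8h'

Every occurrence is swapped for ''.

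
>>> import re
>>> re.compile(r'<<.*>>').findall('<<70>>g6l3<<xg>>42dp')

Walking the string: at [0:16] → '<<70>>g6l3<<xg>>'.
With no groups in the pattern, `findall` gives back each whole match — 1 here.

['<<70>>g6l3<<xg>>']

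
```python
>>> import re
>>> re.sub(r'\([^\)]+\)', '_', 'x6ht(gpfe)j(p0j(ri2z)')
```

'x6ht_j_'

Every occurrence is swapped for '_'.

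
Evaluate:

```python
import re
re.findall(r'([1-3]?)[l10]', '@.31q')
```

['3']

Pattern: optionally a character in [1-3] (captured); then one of [l10].
`findall` collects group 1 from the one match (1 total).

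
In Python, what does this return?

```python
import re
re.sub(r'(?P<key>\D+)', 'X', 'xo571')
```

'X571'

Pattern: one or more of a non-digit (captured as 'key').
Matches: at [0:2] → 'xo'.
Every occurrence is swapped for 'X'.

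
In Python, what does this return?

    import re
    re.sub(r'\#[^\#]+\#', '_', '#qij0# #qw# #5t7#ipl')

Matches: at [0:6] → '#qij0#'; at [7:11] → '#qw#'; at [12:17] → '#5t7#'.
Each match is replaced by '_'.

'_ _ _ipl'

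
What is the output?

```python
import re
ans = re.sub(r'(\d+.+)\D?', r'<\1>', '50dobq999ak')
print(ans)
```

The pattern matches one or more of a digit, then one or more of any character (captured); then optionally a non-digit.
Matches: at [0:11] → '50dobq999ak'.
`\1` in the replacement pulls in group 1's text for each match.

<50dobq999ak>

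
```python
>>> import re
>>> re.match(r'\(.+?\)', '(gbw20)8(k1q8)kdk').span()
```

With the lazy modifier that quantifier settles for the fewest repetitions that let the rest of the pattern succeed (the atoms after it are unaffected and can still be greedy).
`re.match` only tries the pattern at the start of the string.
The match spans [0:7] → '(gbw20)'.

(0, 7)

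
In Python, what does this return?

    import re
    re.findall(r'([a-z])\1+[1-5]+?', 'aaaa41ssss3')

`\1` is not a pattern — it's the concrete string captured by group 1, re-applied verbatim.
Matches: at [0:5] match 'aaaa4', group 1 = 'a'; at [6:11] match 'ssss3', group 1 = 's'.
One capturing group, so `findall` returns just the captured substring from each match — 2 in all.

['a', 's']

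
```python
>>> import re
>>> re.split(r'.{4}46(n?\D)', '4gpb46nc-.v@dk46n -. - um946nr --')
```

['', 'nc', '-.', 'n ', '-. -', 'nr', ' --']

Pattern: exactly 4 of any character, then the literal '46'; then optionally the literal 'n', then a non-digit (captured).
Matches to split on: at [0:8] → '4gpb46nc'; at [10:18] → 'v@dk46n '; at [22:30] → ' um946nr'.
The group in the pattern means `split` returns the separators' captures alongside the pieces.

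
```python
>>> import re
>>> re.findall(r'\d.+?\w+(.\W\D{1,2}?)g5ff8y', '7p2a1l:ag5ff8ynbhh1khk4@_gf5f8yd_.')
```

With a single group, `findall` returns only what that group captured — 1 item.

['l:a']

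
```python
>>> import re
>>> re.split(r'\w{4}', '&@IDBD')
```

This matches exactly 4 of a word character.
Matches to split on: at [2:6] → 'IDBD'.
The string is cut at each match, leaving 2 pieces.

['&@', '']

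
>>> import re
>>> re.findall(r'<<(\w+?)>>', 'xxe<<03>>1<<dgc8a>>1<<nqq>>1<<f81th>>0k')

Scanning left to right: at [3:9] match '<<03>>', group 1 = '03'; at [10:19] match '<<dgc8a>>', group 1 = 'dgc8a'; at [20:27] match '<<nqq>>', group 1 = 'nqq'; at [28:37] match '<<f81th>>', group 1 = 'f81th'.
With a single group, `findall` returns only what that group captured — 4 items.

['03', 'dgc8a', 'nqq', 'f81th']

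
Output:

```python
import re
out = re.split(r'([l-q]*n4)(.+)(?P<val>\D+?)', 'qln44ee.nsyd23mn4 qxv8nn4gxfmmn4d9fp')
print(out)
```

The pattern matches zero or more of a character in [l-q], then the literal 'n4' (captured); then one or more of any character (captured); then one or more of a non-digit (lazy) (captured as 'val').
With a capturing group present, the delimiter's captured portion is kept in the result list.

['', 'qln4', '4ee.nsyd23mn4 qxv8nn4gxfmmn4d9f', 'p', '']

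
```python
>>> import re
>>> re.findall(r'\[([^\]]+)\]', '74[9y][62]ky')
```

Matches: at [2:6] match '[9y]', group 1 = '9y'; at [6:10] match '[62]', group 1 = '62'.
With a single group, `findall` returns only what that group captured — 2 items.

['9y', '62']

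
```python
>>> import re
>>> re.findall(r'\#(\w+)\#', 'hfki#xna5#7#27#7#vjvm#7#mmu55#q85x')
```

['xna5', '27', 'vjvm', 'mmu55']

One capturing group, so `findall` returns just the captured substring from each match — 4 in all.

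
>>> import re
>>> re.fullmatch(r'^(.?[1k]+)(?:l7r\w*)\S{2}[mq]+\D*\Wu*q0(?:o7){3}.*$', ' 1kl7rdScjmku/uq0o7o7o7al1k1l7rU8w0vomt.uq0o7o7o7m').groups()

(' 1k',)

The pattern matches anchored at the start of the string; then optionally any character, then one or more of one of [1k] (captured); then the literal 'l7r', then zero or more of a word character (non-capturing group); then exactly 2 of a non-whitespace character, then one or more of one of [mq]; then zero or more of a non-digit, then a non-word character, then zero or more of a literal 'u'; then the literal 'q0', then the literal 'o7' repeated 3 times, then zero or more of any character; then anchored at the end.
`fullmatch` succeeds only if the pattern covers the string from start to end.
The match spans [0:50] → ' 1kl7rdScjmku/uq0o7o7o7al1k1l7rU8w0vomt.uq0o7o7o7m'.
Captured: group 1 = ' 1k'.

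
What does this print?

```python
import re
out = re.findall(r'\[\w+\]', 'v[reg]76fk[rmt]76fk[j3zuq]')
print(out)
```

Walking the string: at [1:6] → '[reg]'; at [10:15] → '[rmt]'; at [19:26] → '[j3zuq]'.
No capturing groups, so `findall` returns the 3 full match strings.

['[reg]', '[rmt]', '[j3zuq]']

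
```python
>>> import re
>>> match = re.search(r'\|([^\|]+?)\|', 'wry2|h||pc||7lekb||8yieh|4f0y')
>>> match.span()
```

(4, 7)

The match spans [4:7] → '|h|'.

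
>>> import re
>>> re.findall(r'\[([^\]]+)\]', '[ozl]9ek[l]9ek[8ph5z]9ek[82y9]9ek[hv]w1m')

['ozl', 'l', '8ph5z', '82y9', 'hv']

Walking the string: at [0:5] match '[ozl]', group 1 = 'ozl'; at [8:11] match '[l]', group 1 = 'l'; at [14:21] match '[8ph5z]', group 1 = '8ph5z'; at [24:30] match '[82y9]', group 1 = '82y9'; at [33:37] match '[hv]', group 1 = 'hv'.
One capturing group, so `findall` returns just the captured substring from each match — 5 in all.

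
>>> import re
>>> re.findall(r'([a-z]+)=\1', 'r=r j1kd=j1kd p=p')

['r', 'p']

`\1` has to match the exact text group 1 already captured.
Matches: at [0:3] match 'r=r', group 1 = 'r'; at [14:17] match 'p=p', group 1 = 'p'.
`findall` collects group 1 from each match (2 total).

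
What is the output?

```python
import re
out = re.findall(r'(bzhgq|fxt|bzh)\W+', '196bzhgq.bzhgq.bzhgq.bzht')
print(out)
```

['bzhgq', 'bzhgq', 'bzhgq']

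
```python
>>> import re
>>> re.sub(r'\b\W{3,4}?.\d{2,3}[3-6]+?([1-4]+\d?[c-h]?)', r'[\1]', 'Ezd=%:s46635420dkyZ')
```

The pattern matches a word boundary (`\b`, zero-width); then 3 to 4 of a non-word character (lazy); then any character, then 2 to 3 of a digit, then one or more of a character in [3-6] (lazy); then one or more of a character in [1-4], then optionally a digit, then optionally a character in [c-h] (captured).
Lazy quantifiers expand one character at a time until the remainder of the pattern can match.
Matches: at [3:16] → '=%:s46635420d'.
The replacement refers to a captured group, so each match is rewritten using its own captured text.

'Ezd[420d]kyZ'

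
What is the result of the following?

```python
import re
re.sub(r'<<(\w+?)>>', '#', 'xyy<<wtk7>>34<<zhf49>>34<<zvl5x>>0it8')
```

'xyy#34#34#0it8'

Matches: at [3:11] → '<<wtk7>>'; at [13:22] → '<<zhf49>>'; at [24:33] → '<<zvl5x>>'.
Each match is replaced by '#'.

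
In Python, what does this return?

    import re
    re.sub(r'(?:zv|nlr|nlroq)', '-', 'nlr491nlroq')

'-491-oq'

The regex engine tests alternatives in the order written; an earlier branch that matches wins even if a later one would match more.
Matches: at [0:3] → 'nlr'; at [6:9] → 'nlr'.
`sub` substitutes '-' at each match site.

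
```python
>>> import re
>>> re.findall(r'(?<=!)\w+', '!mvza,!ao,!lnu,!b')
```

The `(?=…)`/`(?<=…)` assertion just peeks at neighbouring text; it doesn't advance the match position.
With no groups in the pattern, `findall` gives back each whole match — 4 here.

['mvza', 'ao', 'lnu', 'b']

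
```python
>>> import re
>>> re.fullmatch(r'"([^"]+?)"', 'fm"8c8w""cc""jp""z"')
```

For `fullmatch`, every character of the input must be accounted for by the pattern.
Here there's no way to consume every character, so the call returns None.

None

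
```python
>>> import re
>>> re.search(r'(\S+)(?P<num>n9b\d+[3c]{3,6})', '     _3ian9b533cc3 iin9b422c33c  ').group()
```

Pattern: one or more of a non-whitespace character (captured); then the literal 'n9b', then one or more of a digit, then 3 to 6 of one of [3c] (captured as 'num').
`search` walks the string left to right and returns the first match it finds.
The match spans [5:18] → '_3ian9b533cc3'.
Captured: group 1 = '_3ia', group 2 = 'n9b533cc3'.

'_3ian9b533cc3'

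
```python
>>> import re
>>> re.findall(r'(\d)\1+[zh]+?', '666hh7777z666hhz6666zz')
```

['6', '7', '6', '6']

`\1` is not a pattern — it's the concrete string captured by group 1, re-applied verbatim.
Walking the string: at [0:4] match '666h', group 1 = '6'; at [5:10] match '7777z', group 1 = '7'; at [10:14] match '666h', group 1 = '6'; at [16:21] match '6666z', group 1 = '6'.
`findall` collects group 1 from each match (4 total).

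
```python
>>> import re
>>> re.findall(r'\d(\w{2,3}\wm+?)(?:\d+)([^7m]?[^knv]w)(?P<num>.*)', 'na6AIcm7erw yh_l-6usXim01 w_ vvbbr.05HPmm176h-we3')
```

This matches a digit; then 2 to 3 of a word character, then a word character, then one or more of a literal 'm' (lazy) (captured); then one or more of a digit (non-capturing group); then optionally any character except [7m], then any character except [knv], then the literal 'w' (captured); then zero or more of any character (captured as 'num').
Matches: at [2:49] match '6AIcm7erw yh_l-6usXim01 w_ vvbbr.05HPmm176h-we3', groups = ('AIcm', 'erw', ' yh_l-6usXim01 w_ vvbbr.05HPmm176h-we3').
Multiple groups make `findall` return tuples — one 3-tuple for the one match.

[('AIcm', 'erw', ' yh_l-6usXim01 w_ vvbbr.05HPmm176h-we3')]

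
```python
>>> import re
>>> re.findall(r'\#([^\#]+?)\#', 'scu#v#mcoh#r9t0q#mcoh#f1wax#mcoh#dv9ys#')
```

Matches: at [3:6] match '#v#', group 1 = 'v'; at [10:17] match '#r9t0q#', group 1 = 'r9t0q'; at [21:28] match '#f1wax#', group 1 = 'f1wax'; at [32:39] match '#dv9ys#', group 1 = 'dv9ys'.
`findall` collects group 1 from each match (4 total).

['v', 'r9t0q', 'f1wax', 'dv9ys']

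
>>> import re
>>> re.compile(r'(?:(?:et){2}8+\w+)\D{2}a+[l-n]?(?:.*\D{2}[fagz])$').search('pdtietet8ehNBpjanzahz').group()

'etet8ehNBpjanzahz'

This matches the literal 'et' repeated 2 times, then one or more of a literal '8', then one or more of a word character (non-capturing group); then exactly 2 of a non-digit, then one or more of a literal 'a', then optionally a character in [l-n]; then zero or more of any character, then exactly 2 of a non-digit, then one of [fagz] (non-capturing group); then anchored at the end.
Unlike `match`, `search` isn't anchored — it looks for the pattern anywhere in the string.
The match spans [4:21] → 'etet8ehNBpjanzahz'.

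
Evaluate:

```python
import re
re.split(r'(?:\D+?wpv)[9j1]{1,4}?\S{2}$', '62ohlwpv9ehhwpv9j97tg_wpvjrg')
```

['62ohlwpv9ehhwpv9j97', '']

This matches one or more of a non-digit (lazy), then the literal 'wpv' (non-capturing group); then 1 to 4 of one of [9j1] (lazy), then exactly 2 of a non-whitespace character; then anchored at the end.
Matches to split on: at [19:28] → 'tg_wpvjrg'.
Splitting on the pattern gives 2 pieces.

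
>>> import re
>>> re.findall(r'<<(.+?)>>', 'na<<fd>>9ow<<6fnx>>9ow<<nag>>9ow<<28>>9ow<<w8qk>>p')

A non-greedy quantifier consumes as few characters as it can — just enough that the remainder of the pattern still matches from where it stops; whatever follows it matches normally.
`findall` collects group 1 from each match (5 total).

['fd', '6fnx', 'nag', '28', 'w8qk']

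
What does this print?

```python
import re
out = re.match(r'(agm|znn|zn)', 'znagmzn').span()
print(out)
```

With `match`, the pattern is implicitly anchored at the beginning.
The match spans [0:2] → 'zn'.
Captured: group 1 = 'zn'.

(0, 2)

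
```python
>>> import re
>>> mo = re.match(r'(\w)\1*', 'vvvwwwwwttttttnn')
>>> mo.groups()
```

('v',)

The match spans [0:3] → 'vvv'.
Captured: group 1 = 'v'.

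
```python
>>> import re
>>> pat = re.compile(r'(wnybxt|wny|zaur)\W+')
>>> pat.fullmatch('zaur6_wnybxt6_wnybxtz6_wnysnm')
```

None

`re.fullmatch` requires the pattern to consume the entire string.
Here there's no way to consume every character, so the call returns None.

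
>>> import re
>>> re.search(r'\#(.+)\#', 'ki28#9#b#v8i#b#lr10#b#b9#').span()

(4, 25)

`search` walks the string left to right and returns the first match it finds.
The match spans [4:25] → '#9#b#v8i#b#lr10#b#b9#'.
Captured: group 1 = '9#b#v8i#b#lr10#b#b9'.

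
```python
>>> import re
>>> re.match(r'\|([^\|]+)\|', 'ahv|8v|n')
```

None

`match` is anchored at position 0; if the pattern doesn't fit there, it returns None.
Here the pattern fails at index 0, so the call returns None.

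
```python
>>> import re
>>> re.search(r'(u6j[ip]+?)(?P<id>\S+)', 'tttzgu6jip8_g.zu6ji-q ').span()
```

(5, 21)

The match spans [5:21] → 'u6jip8_g.zu6ji-q'.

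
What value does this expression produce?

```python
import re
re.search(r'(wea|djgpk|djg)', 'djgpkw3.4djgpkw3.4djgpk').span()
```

(0, 5)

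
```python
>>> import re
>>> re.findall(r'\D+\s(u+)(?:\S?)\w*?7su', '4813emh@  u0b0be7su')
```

This matches one or more of a non-digit, then whitespace; then one or more of a literal 'u' (captured); then optionally a non-whitespace character (non-capturing group); then zero or more of a word character (lazy), then the literal '7su'.
Scanning left to right: at [4:19] match 'emh@  u0b0be7su', group 1 = 'u'.
One capturing group, so `findall` returns just the captured substring from the one match — 1 in all.

['u']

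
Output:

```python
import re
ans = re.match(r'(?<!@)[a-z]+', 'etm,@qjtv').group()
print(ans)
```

The negative lookaround is zero-width — it rules out positions where the adjacent text would match, without consuming anything.
With `match`, the pattern is implicitly anchored at the beginning.
The match spans [0:3] → 'etm'.

etm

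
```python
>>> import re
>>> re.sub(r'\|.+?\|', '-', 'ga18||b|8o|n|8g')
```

Because the quantifier is non-greedy, it stops expanding at the earliest point where the rest of the pattern can succeed.
Matches: at [4:8] → '||b|'; at [10:13] → '|n|'.
Every occurrence is swapped for '-'.

'ga18-8o-8g'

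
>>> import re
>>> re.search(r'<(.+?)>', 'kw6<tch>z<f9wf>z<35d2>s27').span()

(3, 8)

The `?` after the quantifier makes it lazy — it takes as little as possible before letting the rest of the pattern try.
Unlike `match`, `search` isn't anchored — it looks for the pattern anywhere in the string.
The match spans [3:8] → '<tch>'.
Captured: group 1 = 'tch'.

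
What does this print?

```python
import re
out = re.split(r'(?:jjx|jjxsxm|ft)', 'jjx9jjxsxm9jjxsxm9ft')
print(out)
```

Alternation tries branches left to right and keeps the first one that lets the overall match succeed at that position.
`split` removes every match and returns the 5 fragments in between.

['', '9', 'sxm9', 'sxm9', '']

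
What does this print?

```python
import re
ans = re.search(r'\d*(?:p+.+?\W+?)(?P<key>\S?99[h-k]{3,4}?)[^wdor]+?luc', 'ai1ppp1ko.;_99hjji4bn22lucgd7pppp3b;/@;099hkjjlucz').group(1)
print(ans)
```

The pattern matches zero or more of a digit; then one or more of the literal 'p', then one or more of any character (lazy), then one or more of a non-word character (lazy) (non-capturing group); then optionally a non-whitespace character, then the literal '99', then 3 to 4 of a character in [h-k] (lazy) (captured as 'key'); then one or more of any character except [wdor] (lazy), then the literal 'luc'.
With the lazy modifier that quantifier settles for the fewest repetitions that let the rest of the pattern succeed (the atoms after it are unaffected and can still be greedy).
`re.search` tries every starting position until one works.
The match spans [2:26] → '1ppp1ko.;_99hjji4bn22luc'.
Captured: group 1 = '_99hjj'.

_99hjj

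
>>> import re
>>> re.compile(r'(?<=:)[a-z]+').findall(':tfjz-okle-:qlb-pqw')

Lookahead/lookbehind check context without consuming it, so the matched span excludes the asserted characters.
Since nothing is captured, `findall` lists the 2 matched substrings directly.

['tfjz', 'qlb']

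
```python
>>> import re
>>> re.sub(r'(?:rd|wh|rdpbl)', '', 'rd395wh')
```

Matches: at [0:2] → 'rd'; at [5:7] → 'wh'.
Every occurrence is swapped for ''.

'395'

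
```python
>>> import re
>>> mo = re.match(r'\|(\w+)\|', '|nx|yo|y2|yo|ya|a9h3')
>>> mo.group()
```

'|nx|'

`re.match` only tries the pattern at the start of the string.
The match spans [0:4] → '|nx|'.
Captured: group 1 = 'nx'.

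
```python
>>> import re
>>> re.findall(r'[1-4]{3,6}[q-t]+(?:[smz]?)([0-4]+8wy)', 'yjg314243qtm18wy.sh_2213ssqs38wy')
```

Because there's exactly one group, `findall` drops the full match and keeps group 1 from each hit.

['18wy', '38wy']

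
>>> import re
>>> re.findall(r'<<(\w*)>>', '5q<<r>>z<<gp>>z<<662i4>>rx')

`findall` collects group 1 from each match (3 total).

['r', 'gp', '662i4']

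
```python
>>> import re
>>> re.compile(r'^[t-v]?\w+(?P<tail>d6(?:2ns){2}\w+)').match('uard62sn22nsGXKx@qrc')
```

None

`re.match` won't scan ahead — the pattern has to work from the very first character.
Here the string doesn't start with a match, so the call returns None.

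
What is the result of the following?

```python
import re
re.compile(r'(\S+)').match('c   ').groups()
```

The pattern matches one or more of a non-whitespace character (captured).
`match` is anchored at position 0; if the pattern doesn't fit there, it returns None.
The match spans [0:1] → 'c'.
Captured: group 1 = 'c'.

('c',)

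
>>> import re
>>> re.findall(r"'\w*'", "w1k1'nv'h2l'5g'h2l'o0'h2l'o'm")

`findall` yields the raw match text (4 of them) because the pattern has no groups.

["'nv'", "'5g'", "'o0'", "'o'"]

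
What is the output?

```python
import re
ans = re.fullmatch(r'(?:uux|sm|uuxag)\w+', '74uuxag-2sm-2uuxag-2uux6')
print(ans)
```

`re.fullmatch` requires the pattern to consume the entire string.
Here the string isn't matched end-to-end, so the call returns None.

None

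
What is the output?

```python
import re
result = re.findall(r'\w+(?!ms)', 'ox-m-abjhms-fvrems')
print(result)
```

`(?!…)`/`(?<!…)` only lets a position through if the neighbouring text does NOT match; no characters are consumed.
Scanning left to right: at [0:2] → 'ox'; at [3:4] → 'm'; at [5:11] → 'abjhms'; at [12:18] → 'fvrems'.
`findall` yields the raw match text (4 of them) because the pattern has no groups.

['ox', 'm', 'abjhms', 'fvrems']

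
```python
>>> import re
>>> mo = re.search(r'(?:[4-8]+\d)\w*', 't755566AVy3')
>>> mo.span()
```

(1, 11)

The pattern matches one or more of a character in [4-8], then a digit (non-capturing group); then zero or more of a word character.
Unlike `match`, `search` isn't anchored — it looks for the pattern anywhere in the string.
The match spans [1:11] → '755566AVy3'.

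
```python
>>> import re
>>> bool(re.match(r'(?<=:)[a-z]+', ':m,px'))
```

False

Because the assertion is zero-width, the text it checks is not consumed and won't appear in the result.
`re.match` only tries the pattern at the start of the string.
Here the pattern fails at index 0, so the call returns None, and `bool(None)` is False.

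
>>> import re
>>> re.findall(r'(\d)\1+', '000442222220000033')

['0', '4', '2', '0', '3']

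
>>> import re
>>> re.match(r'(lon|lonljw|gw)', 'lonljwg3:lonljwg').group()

`|` is ordered: at each position the engine commits to the first alternative that works.
With `match`, the pattern is implicitly anchored at the beginning.
The match spans [0:3] → 'lon'.
Captured: group 1 = 'lon'.

'lon'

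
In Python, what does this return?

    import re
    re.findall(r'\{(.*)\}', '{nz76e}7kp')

Walking the string: at [0:7] match '{nz76e}', group 1 = 'nz76e'.
`findall` collects group 1 from the one match (1 total).

['nz76e']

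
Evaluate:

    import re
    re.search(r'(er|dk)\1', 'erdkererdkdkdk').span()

A backreference is literal: `\1` must see the identical characters the first group matched.
`search` walks the string left to right and returns the first match it finds.
The match spans [4:8] → 'erer'.
Captured: group 1 = 'er'.

(4, 8)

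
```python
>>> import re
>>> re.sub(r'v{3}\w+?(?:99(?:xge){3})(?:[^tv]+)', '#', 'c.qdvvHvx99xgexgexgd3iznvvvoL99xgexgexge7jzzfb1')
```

Each match is replaced by '#'.

'c.qdvvHvx99xgexgexgd3izn#'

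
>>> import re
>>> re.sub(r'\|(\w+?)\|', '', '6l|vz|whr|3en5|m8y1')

Each match is replaced by ''.

'6lwhrm8y1'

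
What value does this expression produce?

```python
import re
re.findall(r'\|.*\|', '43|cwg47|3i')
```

['|cwg47|']

Scanning left to right: at [2:9] → '|cwg47|'.
Since nothing is captured, `findall` lists the 1 matched substring directly.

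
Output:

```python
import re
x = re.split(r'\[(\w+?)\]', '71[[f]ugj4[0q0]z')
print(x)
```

['71[', 'f', 'ugj4', '0q0', 'z']

With a capturing group present, the delimiter's captured portion is kept in the result list.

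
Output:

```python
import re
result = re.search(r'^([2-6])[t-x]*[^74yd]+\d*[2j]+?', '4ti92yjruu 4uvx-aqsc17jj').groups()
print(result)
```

Pattern: anchored at the start of the string; then a character in [2-6] (captured); then zero or more of a character in [t-x], then one or more of any character except [74yd], then zero or more of a digit; then one or more of one of [2j] (lazy).
`search` walks the string left to right and returns the first match it finds.
The match spans [0:5] → '4ti92'.
Captured: group 1 = '4'.

('4',)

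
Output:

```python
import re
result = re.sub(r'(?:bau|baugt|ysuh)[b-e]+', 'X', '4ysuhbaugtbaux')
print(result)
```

Matches: at [1:6] → 'ysuhb'.
`sub` substitutes 'X' at each match site.

4Xaugtbaux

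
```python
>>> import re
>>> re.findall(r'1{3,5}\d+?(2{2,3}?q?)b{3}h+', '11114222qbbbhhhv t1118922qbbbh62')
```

['222q', '22q']

Pattern: 3 to 5 of the literal '1', then one or more of a digit (lazy); then 2 to 3 of a literal '2' (lazy), then optionally a literal 'q' (captured); then exactly 3 of the literal 'b', then one or more of the literal 'h'.
Because the quantifier is non-greedy, it stops expanding at the earliest point where the rest of the pattern can succeed.
Scanning left to right: at [0:15] match '11114222qbbbhhh', group 1 = '222q'; at [18:30] match '1118922qbbbh', group 1 = '22q'.
`findall` collects group 1 from each match (2 total).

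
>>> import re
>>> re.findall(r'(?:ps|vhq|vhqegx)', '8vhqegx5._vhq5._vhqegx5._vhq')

The regex engine tests alternatives in the order written; an earlier branch that matches wins even if a later one would match more.
Walking the string: at [1:4] → 'vhq'; at [10:13] → 'vhq'; at [16:19] → 'vhq'; at [25:28] → 'vhq'.
Since nothing is captured, `findall` lists the 4 matched substrings directly.

['vhq', 'vhq', 'vhq', 'vhq']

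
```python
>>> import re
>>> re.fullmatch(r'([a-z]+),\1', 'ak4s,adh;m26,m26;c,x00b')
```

`re.fullmatch` is like wrapping the pattern in `^…$` (in single-line mode).
Here the pattern can't cover the whole string, so the call returns None.

None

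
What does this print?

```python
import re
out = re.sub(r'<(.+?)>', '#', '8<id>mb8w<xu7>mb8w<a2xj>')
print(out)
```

The `?` after the quantifier makes it lazy — it takes as little as possible before letting the rest of the pattern try.
Matches: at [1:5] → '<id>'; at [9:14] → '<xu7>'; at [18:24] → '<a2xj>'.
Each match is replaced by '#'.

8#mb8w#mb8w#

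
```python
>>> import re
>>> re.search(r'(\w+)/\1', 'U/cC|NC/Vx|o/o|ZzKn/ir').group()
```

`\1` has to match the exact text group 1 already captured.
The match spans [11:14] → 'o/o'.

'o/o'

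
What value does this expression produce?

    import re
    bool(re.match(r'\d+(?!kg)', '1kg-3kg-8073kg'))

`re.match` only tries the pattern at the start of the string.
Here position 0 doesn't satisfy it, so the call returns None, and `bool(None)` is False.

False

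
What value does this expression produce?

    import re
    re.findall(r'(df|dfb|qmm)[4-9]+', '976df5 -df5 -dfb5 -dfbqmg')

Walking the string: at [3:6] match 'df5', group 1 = 'df'; at [8:11] match 'df5', group 1 = 'df'; at [13:17] match 'dfb5', group 1 = 'dfb'.
One capturing group, so `findall` returns just the captured substring from each match — 3 in all.

['df', 'df', 'dfb']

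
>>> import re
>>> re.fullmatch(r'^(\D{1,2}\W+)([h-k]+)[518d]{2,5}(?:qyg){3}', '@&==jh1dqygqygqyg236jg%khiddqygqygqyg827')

The pattern matches anchored at the start of the string; then 1 to 2 of a non-digit, then one or more of a non-word character (captured); then one or more of a character in [h-k] (captured); then 2 to 5 of one of [518d], then the literal 'qyg' repeated 3 times.
For `fullmatch`, every character of the input must be accounted for by the pattern.
Here there's no way to consume every character, so the call returns None.

None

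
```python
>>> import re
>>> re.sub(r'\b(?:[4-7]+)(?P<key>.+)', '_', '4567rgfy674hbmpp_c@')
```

Pattern: a word boundary (`\b`, zero-width); then one or more of a character in [4-7] (non-capturing group); then one or more of any character (captured as 'key').
Matches: at [0:19] → '4567rgfy674hbmpp_c@'.
`sub` substitutes '_' at each match site.

'_'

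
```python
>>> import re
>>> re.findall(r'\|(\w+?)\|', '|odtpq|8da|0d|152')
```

['odtpq', '0d']

Because there's exactly one group, `findall` drops the full match and keeps group 1 from each hit.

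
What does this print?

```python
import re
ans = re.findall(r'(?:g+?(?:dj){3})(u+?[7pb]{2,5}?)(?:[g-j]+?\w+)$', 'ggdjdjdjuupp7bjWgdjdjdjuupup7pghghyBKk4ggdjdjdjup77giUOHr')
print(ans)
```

Pattern: one or more of a literal 'g' (lazy), then the literal 'dj' repeated 3 times (non-capturing group); then one or more of the literal 'u' (lazy), then 2 to 5 of one of [7pb] (lazy) (captured); then one or more of a character in [g-j] (lazy), then one or more of a word character (non-capturing group); then anchored at the end.
Matches: at [0:57] match 'ggdjdjdjuupp7bjWgdjdjdjuupup7pghghyBKk4ggdjdjdjup77giUOHr', group 1 = 'uupp7b'.
One capturing group, so `findall` returns just the captured substring from the one match — 1 in all.

['uupp7b']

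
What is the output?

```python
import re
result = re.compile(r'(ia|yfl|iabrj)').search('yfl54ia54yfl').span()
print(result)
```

(0, 3)

`re.search` tries every starting position until one works.
The match spans [0:3] → 'yfl'.
Captured: group 1 = 'yfl'.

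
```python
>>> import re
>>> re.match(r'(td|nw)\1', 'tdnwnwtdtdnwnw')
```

`\1` has to match the exact text group 1 already captured.
`match` is anchored at position 0; if the pattern doesn't fit there, it returns None.
Here the string doesn't start with a match, so the call returns None.

None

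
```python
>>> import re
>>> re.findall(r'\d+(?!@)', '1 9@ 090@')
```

['1', '09']

A negative assertion filters positions out without eating any characters.
Since nothing is captured, `findall` lists the 2 matched substrings directly.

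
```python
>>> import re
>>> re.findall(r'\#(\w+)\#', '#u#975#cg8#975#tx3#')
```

['u', 'cg8', 'tx3']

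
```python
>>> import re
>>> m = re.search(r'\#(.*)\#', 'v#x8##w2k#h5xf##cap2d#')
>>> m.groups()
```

('x8##w2k#h5xf##cap2d',)

The match spans [1:22] → '#x8##w2k#h5xf##cap2d#'.
Captured: group 1 = 'x8##w2k#h5xf##cap2d'.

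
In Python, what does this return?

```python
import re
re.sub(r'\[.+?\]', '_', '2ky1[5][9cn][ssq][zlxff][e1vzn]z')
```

With the lazy modifier that quantifier settles for the fewest repetitions that let the rest of the pattern succeed (the atoms after it are unaffected and can still be greedy).
`sub` substitutes '_' at each match site.

'2ky1_____z'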